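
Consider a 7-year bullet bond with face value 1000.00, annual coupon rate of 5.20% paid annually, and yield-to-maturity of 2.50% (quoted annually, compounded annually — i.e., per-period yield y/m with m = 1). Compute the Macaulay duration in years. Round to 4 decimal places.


Coupon per period c = face * coupon_rate / m = 52.000000
Periods per year m = 1; per-period yield y/m = 0.025000
Number of cashflows N = 7
Cashflows (t years, CF_t, discount factor 1/(1+y/m)^(m*t), PV):
  t = 1.0000: CF_t = 52.000000, DF = 0.975610, PV = 50.731707
  t = 2.0000: CF_t = 52.000000, DF = 0.951814, PV = 49.494349
  t = 3.0000: CF_t = 52.000000, DF = 0.928599, PV = 48.287169
  t = 4.0000: CF_t = 52.000000, DF = 0.905951, PV = 47.109434
  t = 5.0000: CF_t = 52.000000, DF = 0.883854, PV = 45.960423
  t = 6.0000: CF_t = 52.000000, DF = 0.862297, PV = 44.839437
  t = 7.0000: CF_t = 1052.000000, DF = 0.841265, PV = 885.011027
Price P = sum_t PV_t = 1171.433546
Macaulay numerator sum_t t * PV_t:
  t * PV_t at t = 1.0000: 50.731707
  t * PV_t at t = 2.0000: 98.988697
  t * PV_t at t = 3.0000: 144.861508
  t * PV_t at t = 4.0000: 188.437734
  t * PV_t at t = 5.0000: 229.802115
  t * PV_t at t = 6.0000: 269.036622
  t * PV_t at t = 7.0000: 6195.077191
Macaulay duration D = (sum_t t * PV_t) / P = 7176.935575 / 1171.433546 = 6.126626

Answer: Macaulay duration = 6.1266 years


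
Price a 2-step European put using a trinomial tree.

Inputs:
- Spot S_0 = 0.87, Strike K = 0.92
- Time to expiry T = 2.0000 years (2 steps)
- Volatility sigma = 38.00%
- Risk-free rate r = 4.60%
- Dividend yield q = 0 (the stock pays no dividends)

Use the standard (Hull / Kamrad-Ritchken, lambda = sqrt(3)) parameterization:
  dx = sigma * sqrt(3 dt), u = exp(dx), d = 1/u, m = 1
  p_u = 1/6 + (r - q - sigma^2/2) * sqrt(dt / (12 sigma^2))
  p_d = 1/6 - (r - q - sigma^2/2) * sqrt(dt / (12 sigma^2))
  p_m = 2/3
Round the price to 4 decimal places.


dt = T/N = 1.000000; dx = sigma*sqrt(3*dt) = 0.658179
u = exp(dx) = 1.931273; d = 1/u = 0.517793
p_u = 0.146763, p_m = 0.666667, p_d = 0.186570
Discount per step: exp(-r*dt) = 0.955042
Stock lattice S(k, j) with j the centered position index:
  k=0: S(0,+0) = 0.8700
  k=1: S(1,-1) = 0.4505; S(1,+0) = 0.8700; S(1,+1) = 1.6802
  k=2: S(2,-2) = 0.2333; S(2,-1) = 0.4505; S(2,+0) = 0.8700; S(2,+1) = 1.6802; S(2,+2) = 3.2449
Terminal payoffs V(N, j) = max(K - S_T, 0):
  V(2,-2) = 0.686744; V(2,-1) = 0.469520; V(2,+0) = 0.050000; V(2,+1) = 0.000000; V(2,+2) = 0.000000
Backward induction: V(k, j) = exp(-r*dt) * [p_u * V(k+1, j+1) + p_m * V(k+1, j) + p_d * V(k+1, j-1)]
  V(1,-1) = exp(-r*dt) * [p_u*0.050000 + p_m*0.469520 + p_d*0.686744] = 0.428315
  V(1,+0) = exp(-r*dt) * [p_u*0.000000 + p_m*0.050000 + p_d*0.469520] = 0.115495
  V(1,+1) = exp(-r*dt) * [p_u*0.000000 + p_m*0.000000 + p_d*0.050000] = 0.008909
  V(0,+0) = exp(-r*dt) * [p_u*0.008909 + p_m*0.115495 + p_d*0.428315] = 0.151102

Answer: Price = V(0,0) = 0.1511


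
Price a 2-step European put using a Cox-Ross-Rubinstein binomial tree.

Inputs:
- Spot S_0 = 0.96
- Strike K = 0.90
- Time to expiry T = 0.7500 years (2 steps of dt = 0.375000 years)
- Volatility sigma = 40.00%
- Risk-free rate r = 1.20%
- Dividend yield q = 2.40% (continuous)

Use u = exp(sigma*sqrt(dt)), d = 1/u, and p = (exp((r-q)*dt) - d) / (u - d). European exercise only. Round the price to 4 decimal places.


dt = T/N = 0.375000
u = exp(sigma*sqrt(dt)) = 1.277556; d = 1/u = 0.782744
p = (exp((r-q)*dt) - d) / (u - d) = 0.429993
Discount per step: exp(-r*dt) = 0.995510
Stock lattice S(k, i) with i counting down-moves:
  k=0: S(0,0) = 0.9600
  k=1: S(1,0) = 1.2265; S(1,1) = 0.7514
  k=2: S(2,0) = 1.5669; S(2,1) = 0.9600; S(2,2) = 0.5882
Terminal payoffs V(N, i) = max(K - S_T, 0):
  V(2,0) = 0.000000; V(2,1) = 0.000000; V(2,2) = 0.311819
Backward induction: V(k, i) = exp(-r*dt) * [p * V(k+1, i) + (1-p) * V(k+1, i+1)].
  V(1,0) = exp(-r*dt) * [p*0.000000 + (1-p)*0.000000] = 0.000000
  V(1,1) = exp(-r*dt) * [p*0.000000 + (1-p)*0.311819] = 0.176941
  V(0,0) = exp(-r*dt) * [p*0.000000 + (1-p)*0.176941] = 0.100405

Answer: Price = V(0,0) = 0.1004


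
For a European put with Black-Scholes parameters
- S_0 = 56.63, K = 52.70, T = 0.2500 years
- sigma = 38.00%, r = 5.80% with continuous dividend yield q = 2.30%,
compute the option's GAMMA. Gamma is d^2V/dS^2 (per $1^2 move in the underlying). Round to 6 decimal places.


Answer: Gamma = 0.032210

Derivation:
d1 = 0.5195969715; d2 = 0.3295969715
phi(d1) = 0.3485655274; exp(-qT) = 0.9942664996; exp(-rT) = 0.9856046187
Gamma = exp(-qT) * phi(d1) / (S * sigma * sqrt(T)) = 0.9942664996 * 0.3485655274 / (56.6300 * 0.3800 * 0.5000000000) = 0.032210


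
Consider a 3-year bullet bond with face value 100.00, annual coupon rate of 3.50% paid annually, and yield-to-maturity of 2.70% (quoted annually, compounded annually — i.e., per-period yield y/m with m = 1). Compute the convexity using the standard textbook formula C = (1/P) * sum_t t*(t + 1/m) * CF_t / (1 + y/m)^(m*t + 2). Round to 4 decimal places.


Coupon per period c = face * coupon_rate / m = 3.500000
Periods per year m = 1; per-period yield y/m = 0.027000
Number of cashflows N = 3
Cashflows (t years, CF_t, discount factor 1/(1+y/m)^(m*t), PV):
  t = 1.0000: CF_t = 3.500000, DF = 0.973710, PV = 3.407984
  t = 2.0000: CF_t = 3.500000, DF = 0.948111, PV = 3.318388
  t = 3.0000: CF_t = 103.500000, DF = 0.923185, PV = 95.549632
Price P = sum_t PV_t = 102.276004
Convexity numerator sum_t t*(t + 1/m) * CF_t / (1+y/m)^(m*t + 2):
  t = 1.0000: term = 6.462294
  t = 2.0000: term = 18.877198
  t = 3.0000: term = 1087.099705
Convexity = (1/P) * sum = 1112.439196 / 102.276004 = 10.876835

Answer: Convexity = 10.8768


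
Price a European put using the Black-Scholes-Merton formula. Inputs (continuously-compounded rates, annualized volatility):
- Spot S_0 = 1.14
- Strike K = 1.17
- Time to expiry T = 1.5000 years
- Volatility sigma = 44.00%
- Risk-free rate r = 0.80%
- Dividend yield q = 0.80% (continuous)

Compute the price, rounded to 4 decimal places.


d1 = (ln(S/K) + (r - q + 0.5*sigma^2) * T) / (sigma * sqrt(T)) = 0.22124184
d2 = d1 - sigma * sqrt(T) = -0.31764591
exp(-rT) = 0.98807171; exp(-qT) = 0.98807171
P = K * exp(-rT) * N(-d2) - S_0 * exp(-qT) * N(-d1)
N(-d1) = 0.41245207; N(-d2) = 0.62462323
P = 1.1700 * 0.98807171 * 0.62462323 - 1.1400 * 0.98807171 * 0.41245207 = 0.2575

Answer: Price = 0.2575


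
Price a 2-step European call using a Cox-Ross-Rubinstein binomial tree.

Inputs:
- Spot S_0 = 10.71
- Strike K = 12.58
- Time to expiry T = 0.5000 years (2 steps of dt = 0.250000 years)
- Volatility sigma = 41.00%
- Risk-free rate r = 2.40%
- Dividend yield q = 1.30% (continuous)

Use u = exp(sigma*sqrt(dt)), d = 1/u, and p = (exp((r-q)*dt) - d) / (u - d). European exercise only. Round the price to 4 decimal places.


dt = T/N = 0.250000
u = exp(sigma*sqrt(dt)) = 1.227525; d = 1/u = 0.814647
p = (exp((r-q)*dt) - d) / (u - d) = 0.455598
Discount per step: exp(-r*dt) = 0.994018
Stock lattice S(k, i) with i counting down-moves:
  k=0: S(0,0) = 10.7100
  k=1: S(1,0) = 13.1468; S(1,1) = 8.7249
  k=2: S(2,0) = 16.1380; S(2,1) = 10.7100; S(2,2) = 7.1077
Terminal payoffs V(N, i) = max(S_T - K, 0):
  V(2,0) = 3.558018; V(2,1) = 0.000000; V(2,2) = 0.000000
Backward induction: V(k, i) = exp(-r*dt) * [p * V(k+1, i) + (1-p) * V(k+1, i+1)].
  V(1,0) = exp(-r*dt) * [p*3.558018 + (1-p)*0.000000] = 1.611331
  V(1,1) = exp(-r*dt) * [p*0.000000 + (1-p)*0.000000] = 0.000000
  V(0,0) = exp(-r*dt) * [p*1.611331 + (1-p)*0.000000] = 0.729728

Answer: Price = V(0,0) = 0.7297


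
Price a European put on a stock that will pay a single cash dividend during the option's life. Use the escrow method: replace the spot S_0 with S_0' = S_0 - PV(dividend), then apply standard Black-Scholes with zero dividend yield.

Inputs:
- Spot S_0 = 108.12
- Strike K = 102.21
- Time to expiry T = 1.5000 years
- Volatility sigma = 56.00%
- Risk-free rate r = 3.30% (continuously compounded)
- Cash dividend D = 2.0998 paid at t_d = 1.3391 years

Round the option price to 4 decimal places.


Answer: Price = 23.0807

Derivation:
PV(D) = D * exp(-r * t_d) = 2.0998 * 0.95677187 = 2.00902957
S_0' = S_0 - PV(D) = 108.1200 - 2.00902957 = 106.11097043
d1 = (ln(S_0'/K) + (r + sigma^2/2)*T) / (sigma*sqrt(T)) = 0.46971287
d2 = d1 - sigma*sqrt(T) = -0.21614426
exp(-rT) = 0.95170516
N(-d1) = 0.31928009; N(-d2) = 0.58556235
P = K * exp(-rT) * N(-d2) - S_0' * N(-d1) = 102.2100 * 0.95170516 * 0.58556235 - 106.11097043 * 0.31928009 = 23.0807


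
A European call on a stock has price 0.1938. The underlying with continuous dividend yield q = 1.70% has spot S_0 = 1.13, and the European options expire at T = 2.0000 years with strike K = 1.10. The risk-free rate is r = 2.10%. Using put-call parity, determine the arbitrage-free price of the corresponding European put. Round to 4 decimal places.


Put-call parity: C - P = S_0 * exp(-qT) - K * exp(-rT).
S_0 * exp(-qT) = 1.1300 * 0.96657150 = 1.09222580
K * exp(-rT) = 1.1000 * 0.95886978 = 1.05475676
P = C - S*exp(-qT) + K*exp(-rT)
P = 0.1938 - 1.09222580 + 1.05475676 = 0.1563

Answer: Put price = 0.1563


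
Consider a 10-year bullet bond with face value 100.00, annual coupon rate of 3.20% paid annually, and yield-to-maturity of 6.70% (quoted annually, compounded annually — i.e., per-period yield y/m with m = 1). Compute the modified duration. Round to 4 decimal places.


Coupon per period c = face * coupon_rate / m = 3.200000
Periods per year m = 1; per-period yield y/m = 0.067000
Number of cashflows N = 10
Cashflows (t years, CF_t, discount factor 1/(1+y/m)^(m*t), PV):
  t = 1.0000: CF_t = 3.200000, DF = 0.937207, PV = 2.999063
  t = 2.0000: CF_t = 3.200000, DF = 0.878357, PV = 2.810743
  t = 3.0000: CF_t = 3.200000, DF = 0.823203, PV = 2.634248
  t = 4.0000: CF_t = 3.200000, DF = 0.771511, PV = 2.468836
  t = 5.0000: CF_t = 3.200000, DF = 0.723066, PV = 2.313811
  t = 6.0000: CF_t = 3.200000, DF = 0.677663, PV = 2.168520
  t = 7.0000: CF_t = 3.200000, DF = 0.635110, PV = 2.032353
  t = 8.0000: CF_t = 3.200000, DF = 0.595230, PV = 1.904735
  t = 9.0000: CF_t = 3.200000, DF = 0.557854, PV = 1.785131
  t = 10.0000: CF_t = 103.200000, DF = 0.522824, PV = 53.955473
Price P = sum_t PV_t = 75.072914
First compute Macaulay numerator sum_t t * PV_t:
  t * PV_t at t = 1.0000: 2.999063
  t * PV_t at t = 2.0000: 5.621486
  t * PV_t at t = 3.0000: 7.902745
  t * PV_t at t = 4.0000: 9.875345
  t * PV_t at t = 5.0000: 11.569055
  t * PV_t at t = 6.0000: 13.011121
  t * PV_t at t = 7.0000: 14.226468
  t * PV_t at t = 8.0000: 15.237882
  t * PV_t at t = 9.0000: 16.066183
  t * PV_t at t = 10.0000: 539.554729
Macaulay duration D = 636.064077 / 75.072914 = 8.472617
Modified duration = D / (1 + y/m) = 8.472617 / (1 + 0.067000) = 7.940597

Answer: Modified duration = 7.9406


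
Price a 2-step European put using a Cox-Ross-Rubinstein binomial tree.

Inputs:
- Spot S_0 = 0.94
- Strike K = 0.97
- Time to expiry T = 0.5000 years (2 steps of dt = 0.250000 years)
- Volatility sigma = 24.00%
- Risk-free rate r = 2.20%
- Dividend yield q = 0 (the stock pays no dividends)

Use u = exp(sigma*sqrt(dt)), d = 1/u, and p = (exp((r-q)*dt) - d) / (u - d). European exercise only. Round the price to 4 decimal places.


Answer: Price = V(0,0) = 0.0735

Derivation:
dt = T/N = 0.250000
u = exp(sigma*sqrt(dt)) = 1.127497; d = 1/u = 0.886920
p = (exp((r-q)*dt) - d) / (u - d) = 0.492961
Discount per step: exp(-r*dt) = 0.994515
Stock lattice S(k, i) with i counting down-moves:
  k=0: S(0,0) = 0.9400
  k=1: S(1,0) = 1.0598; S(1,1) = 0.8337
  k=2: S(2,0) = 1.1950; S(2,1) = 0.9400; S(2,2) = 0.7394
Terminal payoffs V(N, i) = max(K - S_T, 0):
  V(2,0) = 0.000000; V(2,1) = 0.030000; V(2,2) = 0.230570
Backward induction: V(k, i) = exp(-r*dt) * [p * V(k+1, i) + (1-p) * V(k+1, i+1)].
  V(1,0) = exp(-r*dt) * [p*0.000000 + (1-p)*0.030000] = 0.015128
  V(1,1) = exp(-r*dt) * [p*0.030000 + (1-p)*0.230570] = 0.130974
  V(0,0) = exp(-r*dt) * [p*0.015128 + (1-p)*0.130974] = 0.073461


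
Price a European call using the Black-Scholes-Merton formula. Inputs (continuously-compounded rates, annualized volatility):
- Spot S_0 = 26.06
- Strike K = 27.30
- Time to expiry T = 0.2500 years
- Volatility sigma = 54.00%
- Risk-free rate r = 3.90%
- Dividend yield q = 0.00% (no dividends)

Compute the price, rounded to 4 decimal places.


d1 = (ln(S/K) + (r - q + 0.5*sigma^2) * T) / (sigma * sqrt(T)) = -0.00105604
d2 = d1 - sigma * sqrt(T) = -0.27105604
exp(-rT) = 0.99029738; exp(-qT) = 1.00000000
C = S_0 * exp(-qT) * N(d1) - K * exp(-rT) * N(d2)
N(d1) = 0.49957870; N(d2) = 0.39317397
C = 26.0600 * 1.00000000 * 0.49957870 - 27.3000 * 0.99029738 * 0.39317397 = 2.3895

Answer: Price = 2.3895


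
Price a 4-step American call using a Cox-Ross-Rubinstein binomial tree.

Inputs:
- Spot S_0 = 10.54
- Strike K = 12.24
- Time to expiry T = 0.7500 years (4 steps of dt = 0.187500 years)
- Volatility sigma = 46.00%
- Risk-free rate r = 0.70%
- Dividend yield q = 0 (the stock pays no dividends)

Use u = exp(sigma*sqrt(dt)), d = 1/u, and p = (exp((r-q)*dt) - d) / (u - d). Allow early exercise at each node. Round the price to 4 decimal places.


dt = T/N = 0.187500
u = exp(sigma*sqrt(dt)) = 1.220409; d = 1/u = 0.819398
p = (exp((r-q)*dt) - d) / (u - d) = 0.453643
Discount per step: exp(-r*dt) = 0.998688
Stock lattice S(k, i) with i counting down-moves:
  k=0: S(0,0) = 10.5400
  k=1: S(1,0) = 12.8631; S(1,1) = 8.6365
  k=2: S(2,0) = 15.6982; S(2,1) = 10.5400; S(2,2) = 7.0767
  k=3: S(3,0) = 19.1583; S(3,1) = 12.8631; S(3,2) = 8.6365; S(3,3) = 5.7986
  k=4: S(4,0) = 23.3809; S(4,1) = 15.6982; S(4,2) = 10.5400; S(4,3) = 7.0767; S(4,4) = 4.7514
Terminal payoffs V(N, i) = max(S_T - K, 0):
  V(4,0) = 11.140934; V(4,1) = 3.458250; V(4,2) = 0.000000; V(4,3) = 0.000000; V(4,4) = 0.000000
Backward induction: V(k, i) = exp(-r*dt) * [p * V(k+1, i) + (1-p) * V(k+1, i+1)]; then take max(V_cont, immediate exercise) for American.
  V(3,0) = exp(-r*dt) * [p*11.140934 + (1-p)*3.458250] = 6.934336; exercise = 6.918281; V(3,0) = max -> 6.934336
  V(3,1) = exp(-r*dt) * [p*3.458250 + (1-p)*0.000000] = 1.566752; exercise = 0.623108; V(3,1) = max -> 1.566752
  V(3,2) = exp(-r*dt) * [p*0.000000 + (1-p)*0.000000] = 0.000000; exercise = 0.000000; V(3,2) = max -> 0.000000
  V(3,3) = exp(-r*dt) * [p*0.000000 + (1-p)*0.000000] = 0.000000; exercise = 0.000000; V(3,3) = max -> 0.000000
  V(2,0) = exp(-r*dt) * [p*6.934336 + (1-p)*1.566752] = 3.996468; exercise = 3.458250; V(2,0) = max -> 3.996468
  V(2,1) = exp(-r*dt) * [p*1.566752 + (1-p)*0.000000] = 0.709813; exercise = 0.000000; V(2,1) = max -> 0.709813
  V(2,2) = exp(-r*dt) * [p*0.000000 + (1-p)*0.000000] = 0.000000; exercise = 0.000000; V(2,2) = max -> 0.000000
  V(1,0) = exp(-r*dt) * [p*3.996468 + (1-p)*0.709813] = 2.197893; exercise = 0.623108; V(1,0) = max -> 2.197893
  V(1,1) = exp(-r*dt) * [p*0.709813 + (1-p)*0.000000] = 0.321579; exercise = 0.000000; V(1,1) = max -> 0.321579
  V(0,0) = exp(-r*dt) * [p*2.197893 + (1-p)*0.321579] = 1.171217; exercise = 0.000000; V(0,0) = max -> 1.171217

Answer: Price = V(0,0) = 1.1712


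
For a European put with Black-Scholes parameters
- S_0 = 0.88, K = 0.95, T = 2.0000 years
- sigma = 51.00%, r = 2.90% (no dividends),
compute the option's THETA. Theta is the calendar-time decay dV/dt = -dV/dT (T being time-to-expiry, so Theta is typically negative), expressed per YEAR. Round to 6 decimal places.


d1 = 0.3349189403; d2 = -0.3863299766
phi(d1) = 0.3771833458; exp(-qT) = 1.0000000000; exp(-rT) = 0.9436499474
Theta = -S*exp(-qT)*phi(d1)*sigma/(2*sqrt(T)) + r*K*exp(-rT)*N(-d2) - q*S*exp(-qT)*N(-d1)
N(-d1) = 0.3688431171; N(-d2) = 0.6503738488; sqrt(T) = 1.4142135624
Term 1 = -0.8800 * 1.0000000000 * 0.3771833458 * 0.5100 / (2 * 1.4142135624) = -0.0598494775
Term 2 = 0.0290 * 0.9500 * 0.9436499474 * 0.6503738488 = 0.0169081306
Term 3 = 0 (no dividend yield, q = 0)
Theta = -0.0598494775 + (0.0169081306) + (0.0000000000) = -0.042941

Answer: Theta = -0.042941


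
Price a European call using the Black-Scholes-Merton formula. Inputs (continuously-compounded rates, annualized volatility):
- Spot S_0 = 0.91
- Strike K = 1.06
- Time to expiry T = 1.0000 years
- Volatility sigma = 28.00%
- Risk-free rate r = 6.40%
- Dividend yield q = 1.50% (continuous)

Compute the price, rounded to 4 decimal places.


d1 = (ln(S/K) + (r - q + 0.5*sigma^2) * T) / (sigma * sqrt(T)) = -0.22992710
d2 = d1 - sigma * sqrt(T) = -0.50992710
exp(-rT) = 0.93800500; exp(-qT) = 0.98511194
C = S_0 * exp(-qT) * N(d1) - K * exp(-rT) * N(d2)
N(d1) = 0.40907421; N(d2) = 0.30505127
C = 0.9100 * 0.98511194 * 0.40907421 - 1.0600 * 0.93800500 * 0.30505127 = 0.0634

Answer: Price = 0.0634


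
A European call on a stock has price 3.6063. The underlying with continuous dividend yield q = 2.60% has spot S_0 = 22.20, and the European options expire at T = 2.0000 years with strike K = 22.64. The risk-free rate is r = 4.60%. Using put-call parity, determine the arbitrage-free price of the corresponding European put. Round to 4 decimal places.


Answer: Put price = 3.1813

Derivation:
Put-call parity: C - P = S_0 * exp(-qT) - K * exp(-rT).
S_0 * exp(-qT) = 22.2000 * 0.94932887 = 21.07510084
K * exp(-rT) = 22.6400 * 0.91210515 = 20.65006059
P = C - S*exp(-qT) + K*exp(-rT)
P = 3.6063 - 21.07510084 + 20.65006059 = 3.1813


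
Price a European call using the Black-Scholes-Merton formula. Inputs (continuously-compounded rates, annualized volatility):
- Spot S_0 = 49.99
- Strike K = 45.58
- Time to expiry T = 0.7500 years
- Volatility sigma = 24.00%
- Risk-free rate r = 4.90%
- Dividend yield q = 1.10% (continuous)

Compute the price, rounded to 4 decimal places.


Answer: Price = 7.3252

Derivation:
d1 = (ln(S/K) + (r - q + 0.5*sigma^2) * T) / (sigma * sqrt(T)) = 0.68538194
d2 = d1 - sigma * sqrt(T) = 0.47753585
exp(-rT) = 0.96391708; exp(-qT) = 0.99178394
C = S_0 * exp(-qT) * N(d1) - K * exp(-rT) * N(d2)
N(d1) = 0.75344853; N(d2) = 0.68350970
C = 49.9900 * 0.99178394 * 0.75344853 - 45.5800 * 0.96391708 * 0.68350970 = 7.3252


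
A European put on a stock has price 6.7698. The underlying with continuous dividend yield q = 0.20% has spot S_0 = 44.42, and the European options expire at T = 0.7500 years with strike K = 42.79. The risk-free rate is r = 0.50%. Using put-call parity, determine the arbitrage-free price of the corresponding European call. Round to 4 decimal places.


Answer: Call price = 8.4934

Derivation:
Put-call parity: C - P = S_0 * exp(-qT) - K * exp(-rT).
S_0 * exp(-qT) = 44.4200 * 0.99850112 = 44.35341995
K * exp(-rT) = 42.7900 * 0.99625702 = 42.62983799
C = P + S*exp(-qT) - K*exp(-rT)
C = 6.7698 + 44.35341995 - 42.62983799 = 8.4934


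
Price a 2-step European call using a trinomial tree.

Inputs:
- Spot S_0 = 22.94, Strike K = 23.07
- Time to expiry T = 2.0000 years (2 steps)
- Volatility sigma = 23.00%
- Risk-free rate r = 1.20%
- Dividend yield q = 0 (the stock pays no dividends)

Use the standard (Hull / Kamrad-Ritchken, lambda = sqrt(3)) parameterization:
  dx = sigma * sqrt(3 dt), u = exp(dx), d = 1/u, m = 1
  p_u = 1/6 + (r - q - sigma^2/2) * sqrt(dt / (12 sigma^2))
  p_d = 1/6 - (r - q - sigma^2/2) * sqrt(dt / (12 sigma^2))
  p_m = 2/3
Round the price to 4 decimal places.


dt = T/N = 1.000000; dx = sigma*sqrt(3*dt) = 0.398372
u = exp(dx) = 1.489398; d = 1/u = 0.671412
p_u = 0.148530, p_m = 0.666667, p_d = 0.184803
Discount per step: exp(-r*dt) = 0.988072
Stock lattice S(k, j) with j the centered position index:
  k=0: S(0,+0) = 22.9400
  k=1: S(1,-1) = 15.4022; S(1,+0) = 22.9400; S(1,+1) = 34.1668
  k=2: S(2,-2) = 10.3412; S(2,-1) = 15.4022; S(2,+0) = 22.9400; S(2,+1) = 34.1668; S(2,+2) = 50.8879
Terminal payoffs V(N, j) = max(S_T - K, 0):
  V(2,-2) = 0.000000; V(2,-1) = 0.000000; V(2,+0) = 0.000000; V(2,+1) = 11.096779; V(2,+2) = 27.817916
Backward induction: V(k, j) = exp(-r*dt) * [p_u * V(k+1, j+1) + p_m * V(k+1, j) + p_d * V(k+1, j-1)]
  V(1,-1) = exp(-r*dt) * [p_u*0.000000 + p_m*0.000000 + p_d*0.000000] = 0.000000
  V(1,+0) = exp(-r*dt) * [p_u*11.096779 + p_m*0.000000 + p_d*0.000000] = 1.628548
  V(1,+1) = exp(-r*dt) * [p_u*27.817916 + p_m*11.096779 + p_d*0.000000] = 11.392128
  V(0,+0) = exp(-r*dt) * [p_u*11.392128 + p_m*1.628548 + p_d*0.000000] = 2.744641

Answer: Price = V(0,0) = 2.7446


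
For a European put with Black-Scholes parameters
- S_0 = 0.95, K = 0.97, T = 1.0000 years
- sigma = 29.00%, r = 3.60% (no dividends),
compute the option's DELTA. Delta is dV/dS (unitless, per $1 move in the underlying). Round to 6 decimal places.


d1 = 0.1972962521; d2 = -0.0927037479
phi(d1) = 0.3912527773; exp(-qT) = 1.0000000000; exp(-rT) = 0.9646402935
N(-d1) = 0.4217978561
Delta = -exp(-qT) * N(-d1) = -1.0000000000 * 0.4217978561 = -0.421798

Answer: Delta = -0.421798


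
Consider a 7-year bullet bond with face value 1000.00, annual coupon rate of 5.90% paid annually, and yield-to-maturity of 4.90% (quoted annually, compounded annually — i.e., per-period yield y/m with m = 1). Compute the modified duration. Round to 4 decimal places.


Coupon per period c = face * coupon_rate / m = 59.000000
Periods per year m = 1; per-period yield y/m = 0.049000
Number of cashflows N = 7
Cashflows (t years, CF_t, discount factor 1/(1+y/m)^(m*t), PV):
  t = 1.0000: CF_t = 59.000000, DF = 0.953289, PV = 56.244042
  t = 2.0000: CF_t = 59.000000, DF = 0.908760, PV = 53.616818
  t = 3.0000: CF_t = 59.000000, DF = 0.866310, PV = 51.112314
  t = 4.0000: CF_t = 59.000000, DF = 0.825844, PV = 48.724799
  t = 5.0000: CF_t = 59.000000, DF = 0.787268, PV = 46.448808
  t = 6.0000: CF_t = 59.000000, DF = 0.750494, PV = 44.279130
  t = 7.0000: CF_t = 1059.000000, DF = 0.715437, PV = 757.648107
Price P = sum_t PV_t = 1058.074019
First compute Macaulay numerator sum_t t * PV_t:
  t * PV_t at t = 1.0000: 56.244042
  t * PV_t at t = 2.0000: 107.233636
  t * PV_t at t = 3.0000: 153.336943
  t * PV_t at t = 4.0000: 194.899197
  t * PV_t at t = 5.0000: 232.244039
  t * PV_t at t = 6.0000: 265.674782
  t * PV_t at t = 7.0000: 5303.536752
Macaulay duration D = 6313.169391 / 1058.074019 = 5.966661
Modified duration = D / (1 + y/m) = 5.966661 / (1 + 0.049000) = 5.687952

Answer: Modified duration = 5.6880


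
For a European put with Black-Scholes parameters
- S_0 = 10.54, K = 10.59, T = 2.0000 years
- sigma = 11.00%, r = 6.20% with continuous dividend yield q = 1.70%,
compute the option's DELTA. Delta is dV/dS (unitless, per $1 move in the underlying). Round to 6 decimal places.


d1 = 0.6259012467; d2 = 0.4703377549
phi(d1) = 0.3279760412; exp(-qT) = 0.9665715046; exp(-rT) = 0.8833798409
N(-d1) = 0.2656898584
Delta = -exp(-qT) * N(-d1) = -0.9665715046 * 0.2656898584 = -0.256808

Answer: Delta = -0.256808


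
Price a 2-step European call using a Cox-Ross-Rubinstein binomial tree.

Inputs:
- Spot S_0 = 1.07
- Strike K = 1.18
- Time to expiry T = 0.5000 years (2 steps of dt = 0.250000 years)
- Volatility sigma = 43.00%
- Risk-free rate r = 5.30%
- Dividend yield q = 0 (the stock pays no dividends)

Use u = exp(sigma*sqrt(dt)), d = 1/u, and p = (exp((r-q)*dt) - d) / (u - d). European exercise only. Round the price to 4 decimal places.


dt = T/N = 0.250000
u = exp(sigma*sqrt(dt)) = 1.239862; d = 1/u = 0.806541
p = (exp((r-q)*dt) - d) / (u - d) = 0.477237
Discount per step: exp(-r*dt) = 0.986837
Stock lattice S(k, i) with i counting down-moves:
  k=0: S(0,0) = 1.0700
  k=1: S(1,0) = 1.3267; S(1,1) = 0.8630
  k=2: S(2,0) = 1.6449; S(2,1) = 1.0700; S(2,2) = 0.6960
Terminal payoffs V(N, i) = max(S_T - K, 0):
  V(2,0) = 0.464866; V(2,1) = 0.000000; V(2,2) = 0.000000
Backward induction: V(k, i) = exp(-r*dt) * [p * V(k+1, i) + (1-p) * V(k+1, i+1)].
  V(1,0) = exp(-r*dt) * [p*0.464866 + (1-p)*0.000000] = 0.218931
  V(1,1) = exp(-r*dt) * [p*0.000000 + (1-p)*0.000000] = 0.000000
  V(0,0) = exp(-r*dt) * [p*0.218931 + (1-p)*0.000000] = 0.103107

Answer: Price = V(0,0) = 0.1031


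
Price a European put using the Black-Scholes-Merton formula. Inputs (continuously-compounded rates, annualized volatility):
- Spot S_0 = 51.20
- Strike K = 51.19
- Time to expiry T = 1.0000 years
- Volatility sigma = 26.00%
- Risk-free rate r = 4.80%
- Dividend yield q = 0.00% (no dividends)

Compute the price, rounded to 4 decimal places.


d1 = (ln(S/K) + (r - q + 0.5*sigma^2) * T) / (sigma * sqrt(T)) = 0.31536666
d2 = d1 - sigma * sqrt(T) = 0.05536666
exp(-rT) = 0.95313379; exp(-qT) = 1.00000000
P = K * exp(-rT) * N(-d2) - S_0 * exp(-qT) * N(-d1)
N(-d1) = 0.37624164; N(-d2) = 0.47792318
P = 51.1900 * 0.95313379 * 0.47792318 - 51.2000 * 1.00000000 * 0.37624164 = 4.0547

Answer: Price = 4.0547


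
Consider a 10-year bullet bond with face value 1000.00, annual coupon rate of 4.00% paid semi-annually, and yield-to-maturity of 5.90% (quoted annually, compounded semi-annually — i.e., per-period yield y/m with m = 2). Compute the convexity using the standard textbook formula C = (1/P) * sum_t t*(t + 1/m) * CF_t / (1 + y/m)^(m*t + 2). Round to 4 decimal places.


Answer: Convexity = 75.5012

Derivation:
Coupon per period c = face * coupon_rate / m = 20.000000
Periods per year m = 2; per-period yield y/m = 0.029500
Number of cashflows N = 20
Cashflows (t years, CF_t, discount factor 1/(1+y/m)^(m*t), PV):
  t = 0.5000: CF_t = 20.000000, DF = 0.971345, PV = 19.426906
  t = 1.0000: CF_t = 20.000000, DF = 0.943512, PV = 18.870234
  t = 1.5000: CF_t = 20.000000, DF = 0.916476, PV = 18.329514
  t = 2.0000: CF_t = 20.000000, DF = 0.890214, PV = 17.804287
  t = 2.5000: CF_t = 20.000000, DF = 0.864706, PV = 17.294111
  t = 3.0000: CF_t = 20.000000, DF = 0.839928, PV = 16.798554
  t = 3.5000: CF_t = 20.000000, DF = 0.815860, PV = 16.317196
  t = 4.0000: CF_t = 20.000000, DF = 0.792482, PV = 15.849632
  t = 4.5000: CF_t = 20.000000, DF = 0.769773, PV = 15.395466
  t = 5.0000: CF_t = 20.000000, DF = 0.747716, PV = 14.954314
  t = 5.5000: CF_t = 20.000000, DF = 0.726290, PV = 14.525803
  t = 6.0000: CF_t = 20.000000, DF = 0.705479, PV = 14.109570
  t = 6.5000: CF_t = 20.000000, DF = 0.685263, PV = 13.705265
  t = 7.0000: CF_t = 20.000000, DF = 0.665627, PV = 13.312545
  t = 7.5000: CF_t = 20.000000, DF = 0.646554, PV = 12.931078
  t = 8.0000: CF_t = 20.000000, DF = 0.628027, PV = 12.560542
  t = 8.5000: CF_t = 20.000000, DF = 0.610031, PV = 12.200624
  t = 9.0000: CF_t = 20.000000, DF = 0.592551, PV = 11.851019
  t = 9.5000: CF_t = 20.000000, DF = 0.575572, PV = 11.511431
  t = 10.0000: CF_t = 1020.000000, DF = 0.559079, PV = 570.260319
Price P = sum_t PV_t = 858.008409
Convexity numerator sum_t t*(t + 1/m) * CF_t / (1+y/m)^(m*t + 2):
  t = 0.5000: term = 9.164757
  t = 1.0000: term = 26.706431
  t = 1.5000: term = 51.882333
  t = 2.0000: term = 83.992768
  t = 2.5000: term = 122.378972
  t = 3.0000: term = 166.421138
  t = 3.5000: term = 215.536523
  t = 4.0000: term = 269.177646
  t = 4.5000: term = 326.830556
  t = 5.0000: term = 388.013180
  t = 5.5000: term = 452.273741
  t = 6.0000: term = 519.189247
  t = 6.5000: term = 588.364049
  t = 7.0000: term = 659.428456
  t = 7.5000: term = 732.037417
  t = 8.0000: term = 805.869262
  t = 8.5000: term = 880.624498
  t = 9.0000: term = 956.024652
  t = 9.5000: term = 1031.811184
  t = 10.0000: term = 56494.965770
Convexity = (1/P) * sum = 64780.692581 / 858.008409 = 75.501233


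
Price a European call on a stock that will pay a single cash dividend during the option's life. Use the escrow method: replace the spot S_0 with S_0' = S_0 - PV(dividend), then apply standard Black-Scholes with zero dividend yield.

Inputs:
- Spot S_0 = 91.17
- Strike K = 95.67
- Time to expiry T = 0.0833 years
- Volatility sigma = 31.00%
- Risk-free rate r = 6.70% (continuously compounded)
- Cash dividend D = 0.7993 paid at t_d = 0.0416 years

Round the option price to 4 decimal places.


PV(D) = D * exp(-r * t_d) = 0.7993 * 0.99721668 = 0.79707529
S_0' = S_0 - PV(D) = 91.1700 - 0.79707529 = 90.37292471
d1 = (ln(S_0'/K) + (r + sigma^2/2)*T) / (sigma*sqrt(T)) = -0.52951437
d2 = d1 - sigma*sqrt(T) = -0.61898576
exp(-rT) = 0.99443445
N(d1) = 0.29822434; N(d2) = 0.26796287
C = S_0' * N(d1) - K * exp(-rT) * N(d2) = 90.37292471 * 0.29822434 - 95.6700 * 0.99443445 * 0.26796287 = 1.4581

Answer: Price = 1.4581


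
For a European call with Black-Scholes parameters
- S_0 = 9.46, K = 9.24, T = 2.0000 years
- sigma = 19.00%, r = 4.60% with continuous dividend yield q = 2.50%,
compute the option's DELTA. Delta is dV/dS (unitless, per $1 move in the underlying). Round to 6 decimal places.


d1 = 0.3782295468; d2 = 0.1095289700
phi(d1) = 0.3714030833; exp(-qT) = 0.9512294245; exp(-rT) = 0.9121051495
N(d1) = 0.6473699611
Delta = exp(-qT) * N(d1) = 0.9512294245 * 0.6473699611 = 0.615797

Answer: Delta = 0.615797


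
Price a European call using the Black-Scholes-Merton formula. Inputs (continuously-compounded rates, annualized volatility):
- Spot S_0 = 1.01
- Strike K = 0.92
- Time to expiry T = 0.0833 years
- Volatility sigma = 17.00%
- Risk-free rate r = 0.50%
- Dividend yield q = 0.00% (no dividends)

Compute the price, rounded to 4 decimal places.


d1 = (ln(S/K) + (r - q + 0.5*sigma^2) * T) / (sigma * sqrt(T)) = 1.93523302
d2 = d1 - sigma * sqrt(T) = 1.88616806
exp(-rT) = 0.99958359; exp(-qT) = 1.00000000
C = S_0 * exp(-qT) * N(d1) - K * exp(-rT) * N(d2)
N(d1) = 0.97351915; N(d2) = 0.97036384
C = 1.0100 * 1.00000000 * 0.97351915 - 0.9200 * 0.99958359 * 0.97036384 = 0.0909

Answer: Price = 0.0909


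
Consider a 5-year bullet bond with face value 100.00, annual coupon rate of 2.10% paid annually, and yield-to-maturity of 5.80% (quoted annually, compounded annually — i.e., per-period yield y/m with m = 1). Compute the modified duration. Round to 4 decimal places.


Coupon per period c = face * coupon_rate / m = 2.100000
Periods per year m = 1; per-period yield y/m = 0.058000
Number of cashflows N = 5
Cashflows (t years, CF_t, discount factor 1/(1+y/m)^(m*t), PV):
  t = 1.0000: CF_t = 2.100000, DF = 0.945180, PV = 1.984877
  t = 2.0000: CF_t = 2.100000, DF = 0.893364, PV = 1.876065
  t = 3.0000: CF_t = 2.100000, DF = 0.844390, PV = 1.773219
  t = 4.0000: CF_t = 2.100000, DF = 0.798100, PV = 1.676010
  t = 5.0000: CF_t = 102.100000, DF = 0.754348, PV = 77.018916
Price P = sum_t PV_t = 84.329087
First compute Macaulay numerator sum_t t * PV_t:
  t * PV_t at t = 1.0000: 1.984877
  t * PV_t at t = 2.0000: 3.752131
  t * PV_t at t = 3.0000: 5.319656
  t * PV_t at t = 4.0000: 6.704040
  t * PV_t at t = 5.0000: 385.094582
Macaulay duration D = 402.855286 / 84.329087 = 4.777181
Modified duration = D / (1 + y/m) = 4.777181 / (1 + 0.058000) = 4.515294

Answer: Modified duration = 4.5153


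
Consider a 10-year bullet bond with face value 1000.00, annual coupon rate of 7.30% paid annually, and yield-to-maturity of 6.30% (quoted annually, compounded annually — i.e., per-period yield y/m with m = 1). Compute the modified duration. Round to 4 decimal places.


Answer: Modified duration = 7.0838

Derivation:
Coupon per period c = face * coupon_rate / m = 73.000000
Periods per year m = 1; per-period yield y/m = 0.063000
Number of cashflows N = 10
Cashflows (t years, CF_t, discount factor 1/(1+y/m)^(m*t), PV):
  t = 1.0000: CF_t = 73.000000, DF = 0.940734, PV = 68.673565
  t = 2.0000: CF_t = 73.000000, DF = 0.884980, PV = 64.603542
  t = 3.0000: CF_t = 73.000000, DF = 0.832531, PV = 60.774734
  t = 4.0000: CF_t = 73.000000, DF = 0.783190, PV = 57.172845
  t = 5.0000: CF_t = 73.000000, DF = 0.736773, PV = 53.784426
  t = 6.0000: CF_t = 73.000000, DF = 0.693107, PV = 50.596826
  t = 7.0000: CF_t = 73.000000, DF = 0.652029, PV = 47.598143
  t = 8.0000: CF_t = 73.000000, DF = 0.613386, PV = 44.777181
  t = 9.0000: CF_t = 73.000000, DF = 0.577033, PV = 42.123406
  t = 10.0000: CF_t = 1073.000000, DF = 0.542834, PV = 582.461302
Price P = sum_t PV_t = 1072.565970
First compute Macaulay numerator sum_t t * PV_t:
  t * PV_t at t = 1.0000: 68.673565
  t * PV_t at t = 2.0000: 129.207084
  t * PV_t at t = 3.0000: 182.324202
  t * PV_t at t = 4.0000: 228.691379
  t * PV_t at t = 5.0000: 268.922130
  t * PV_t at t = 6.0000: 303.580955
  t * PV_t at t = 7.0000: 333.187000
  t * PV_t at t = 8.0000: 358.217444
  t * PV_t at t = 9.0000: 379.110654
  t * PV_t at t = 10.0000: 5824.613021
Macaulay duration D = 8076.527435 / 1072.565970 = 7.530099
Modified duration = D / (1 + y/m) = 7.530099 / (1 + 0.063000) = 7.083818


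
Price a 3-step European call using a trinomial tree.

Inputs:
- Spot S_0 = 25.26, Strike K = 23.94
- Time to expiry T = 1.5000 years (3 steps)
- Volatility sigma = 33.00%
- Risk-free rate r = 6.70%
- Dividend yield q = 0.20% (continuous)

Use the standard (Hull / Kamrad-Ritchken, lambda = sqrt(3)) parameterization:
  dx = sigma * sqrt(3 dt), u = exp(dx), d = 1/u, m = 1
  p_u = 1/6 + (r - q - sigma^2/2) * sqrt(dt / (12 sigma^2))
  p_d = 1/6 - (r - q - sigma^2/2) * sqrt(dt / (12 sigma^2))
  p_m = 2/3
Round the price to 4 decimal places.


dt = T/N = 0.500000; dx = sigma*sqrt(3*dt) = 0.404166
u = exp(dx) = 1.498052; d = 1/u = 0.667533
p_u = 0.173192, p_m = 0.666667, p_d = 0.160141
Discount per step: exp(-r*dt) = 0.967055
Stock lattice S(k, j) with j the centered position index:
  k=0: S(0,+0) = 25.2600
  k=1: S(1,-1) = 16.8619; S(1,+0) = 25.2600; S(1,+1) = 37.8408
  k=2: S(2,-2) = 11.2559; S(2,-1) = 16.8619; S(2,+0) = 25.2600; S(2,+1) = 37.8408; S(2,+2) = 56.6875
  k=3: S(3,-3) = 7.5137; S(3,-2) = 11.2559; S(3,-1) = 16.8619; S(3,+0) = 25.2600; S(3,+1) = 37.8408; S(3,+2) = 56.6875; S(3,+3) = 84.9208
Terminal payoffs V(N, j) = max(S_T - K, 0):
  V(3,-3) = 0.000000; V(3,-2) = 0.000000; V(3,-1) = 0.000000; V(3,+0) = 1.320000; V(3,+1) = 13.900801; V(3,+2) = 32.747500; V(3,+3) = 60.980841
Backward induction: V(k, j) = exp(-r*dt) * [p_u * V(k+1, j+1) + p_m * V(k+1, j) + p_d * V(k+1, j-1)]
  V(2,-2) = exp(-r*dt) * [p_u*0.000000 + p_m*0.000000 + p_d*0.000000] = 0.000000
  V(2,-1) = exp(-r*dt) * [p_u*1.320000 + p_m*0.000000 + p_d*0.000000] = 0.221082
  V(2,+0) = exp(-r*dt) * [p_u*13.900801 + p_m*1.320000 + p_d*0.000000] = 3.179206
  V(2,+1) = exp(-r*dt) * [p_u*32.747500 + p_m*13.900801 + p_d*1.320000] = 14.651082
  V(2,+2) = exp(-r*dt) * [p_u*60.980841 + p_m*32.747500 + p_d*13.900801] = 33.478643
  V(1,-1) = exp(-r*dt) * [p_u*3.179206 + p_m*0.221082 + p_d*0.000000] = 0.675007
  V(1,+0) = exp(-r*dt) * [p_u*14.651082 + p_m*3.179206 + p_d*0.221082] = 4.537743
  V(1,+1) = exp(-r*dt) * [p_u*33.478643 + p_m*14.651082 + p_d*3.179206] = 15.545173
  V(0,+0) = exp(-r*dt) * [p_u*15.545173 + p_m*4.537743 + p_d*0.675007] = 5.633641

Answer: Price = V(0,0) = 5.6336


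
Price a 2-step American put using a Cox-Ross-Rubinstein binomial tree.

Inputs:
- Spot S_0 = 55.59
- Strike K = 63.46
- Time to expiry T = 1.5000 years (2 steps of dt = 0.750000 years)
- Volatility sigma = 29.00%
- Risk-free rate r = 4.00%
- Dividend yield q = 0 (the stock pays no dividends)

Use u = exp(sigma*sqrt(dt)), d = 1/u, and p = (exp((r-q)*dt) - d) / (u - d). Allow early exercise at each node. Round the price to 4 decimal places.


dt = T/N = 0.750000
u = exp(sigma*sqrt(dt)) = 1.285500; d = 1/u = 0.777908
p = (exp((r-q)*dt) - d) / (u - d) = 0.497539
Discount per step: exp(-r*dt) = 0.970446
Stock lattice S(k, i) with i counting down-moves:
  k=0: S(0,0) = 55.5900
  k=1: S(1,0) = 71.4609; S(1,1) = 43.2439
  k=2: S(2,0) = 91.8630; S(2,1) = 55.5900; S(2,2) = 33.6398
Terminal payoffs V(N, i) = max(K - S_T, 0):
  V(2,0) = 0.000000; V(2,1) = 7.870000; V(2,2) = 29.820244
Backward induction: V(k, i) = exp(-r*dt) * [p * V(k+1, i) + (1-p) * V(k+1, i+1)]; then take max(V_cont, immediate exercise) for American.
  V(1,0) = exp(-r*dt) * [p*0.000000 + (1-p)*7.870000] = 3.837497; exercise = 0.000000; V(1,0) = max -> 3.837497
  V(1,1) = exp(-r*dt) * [p*7.870000 + (1-p)*29.820244] = 18.340583; exercise = 20.216110; V(1,1) = max -> 20.216110
  V(0,0) = exp(-r*dt) * [p*3.837497 + (1-p)*20.216110] = 11.710471; exercise = 7.870000; V(0,0) = max -> 11.710471

Answer: Price = V(0,0) = 11.7105


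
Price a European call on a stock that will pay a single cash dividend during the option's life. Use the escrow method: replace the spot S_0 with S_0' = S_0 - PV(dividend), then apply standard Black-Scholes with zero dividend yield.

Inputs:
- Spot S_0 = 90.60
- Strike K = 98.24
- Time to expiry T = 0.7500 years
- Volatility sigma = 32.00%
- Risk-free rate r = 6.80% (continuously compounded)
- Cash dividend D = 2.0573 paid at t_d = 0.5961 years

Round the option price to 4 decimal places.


PV(D) = D * exp(-r * t_d) = 2.0573 * 0.96027575 = 1.97557529
S_0' = S_0 - PV(D) = 90.6000 - 1.97557529 = 88.62442471
d1 = (ln(S_0'/K) + (r + sigma^2/2)*T) / (sigma*sqrt(T)) = -0.04909632
d2 = d1 - sigma*sqrt(T) = -0.32622445
exp(-rT) = 0.95027867
N(d1) = 0.48042127; N(d2) = 0.37212727
C = S_0' * N(d1) - K * exp(-rT) * N(d2) = 88.62442471 * 0.48042127 - 98.2400 * 0.95027867 * 0.37212727 = 7.8370

Answer: Price = 7.8370


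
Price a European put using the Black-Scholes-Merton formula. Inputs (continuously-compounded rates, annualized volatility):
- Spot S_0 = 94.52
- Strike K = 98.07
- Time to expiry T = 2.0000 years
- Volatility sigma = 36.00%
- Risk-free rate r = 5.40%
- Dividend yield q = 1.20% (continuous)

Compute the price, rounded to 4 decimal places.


d1 = (ln(S/K) + (r - q + 0.5*sigma^2) * T) / (sigma * sqrt(T)) = 0.34713039
d2 = d1 - sigma * sqrt(T) = -0.16198649
exp(-rT) = 0.89762760; exp(-qT) = 0.97628571
P = K * exp(-rT) * N(-d2) - S_0 * exp(-qT) * N(-d1)
N(-d1) = 0.36424668; N(-d2) = 0.56434175
P = 98.0700 * 0.89762760 * 0.56434175 - 94.5200 * 0.97628571 * 0.36424668 = 16.0670

Answer: Price = 16.0670


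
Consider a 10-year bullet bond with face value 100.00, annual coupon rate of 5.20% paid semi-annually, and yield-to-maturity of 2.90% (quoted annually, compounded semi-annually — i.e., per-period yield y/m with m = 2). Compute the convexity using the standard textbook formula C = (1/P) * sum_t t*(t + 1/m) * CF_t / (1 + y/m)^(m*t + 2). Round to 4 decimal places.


Coupon per period c = face * coupon_rate / m = 2.600000
Periods per year m = 2; per-period yield y/m = 0.014500
Number of cashflows N = 20
Cashflows (t years, CF_t, discount factor 1/(1+y/m)^(m*t), PV):
  t = 0.5000: CF_t = 2.600000, DF = 0.985707, PV = 2.562839
  t = 1.0000: CF_t = 2.600000, DF = 0.971619, PV = 2.526209
  t = 1.5000: CF_t = 2.600000, DF = 0.957732, PV = 2.490102
  t = 2.0000: CF_t = 2.600000, DF = 0.944043, PV = 2.454512
  t = 2.5000: CF_t = 2.600000, DF = 0.930550, PV = 2.419430
  t = 3.0000: CF_t = 2.600000, DF = 0.917250, PV = 2.384850
  t = 3.5000: CF_t = 2.600000, DF = 0.904140, PV = 2.350764
  t = 4.0000: CF_t = 2.600000, DF = 0.891217, PV = 2.317165
  t = 4.5000: CF_t = 2.600000, DF = 0.878479, PV = 2.284046
  t = 5.0000: CF_t = 2.600000, DF = 0.865923, PV = 2.251401
  t = 5.5000: CF_t = 2.600000, DF = 0.853547, PV = 2.219222
  t = 6.0000: CF_t = 2.600000, DF = 0.841347, PV = 2.187503
  t = 6.5000: CF_t = 2.600000, DF = 0.829322, PV = 2.156238
  t = 7.0000: CF_t = 2.600000, DF = 0.817469, PV = 2.125419
  t = 7.5000: CF_t = 2.600000, DF = 0.805785, PV = 2.095041
  t = 8.0000: CF_t = 2.600000, DF = 0.794268, PV = 2.065097
  t = 8.5000: CF_t = 2.600000, DF = 0.782916, PV = 2.035581
  t = 9.0000: CF_t = 2.600000, DF = 0.771726, PV = 2.006487
  t = 9.5000: CF_t = 2.600000, DF = 0.760696, PV = 1.977809
  t = 10.0000: CF_t = 102.600000, DF = 0.749823, PV = 76.931878
Price P = sum_t PV_t = 119.841595
Convexity numerator sum_t t*(t + 1/m) * CF_t / (1+y/m)^(m*t + 2):
  t = 0.5000: term = 1.245051
  t = 1.0000: term = 3.681768
  t = 1.5000: term = 7.258290
  t = 2.0000: term = 11.924249
  t = 2.5000: term = 17.630728
  t = 3.0000: term = 24.330231
  t = 3.5000: term = 31.976647
  t = 4.0000: term = 40.525216
  t = 4.5000: term = 49.932499
  t = 5.0000: term = 60.156343
  t = 5.5000: term = 71.155851
  t = 6.0000: term = 82.891354
  t = 6.5000: term = 95.324377
  t = 7.0000: term = 108.417610
  t = 7.5000: term = 122.134884
  t = 8.0000: term = 136.441139
  t = 8.5000: term = 151.302397
  t = 9.0000: term = 166.685735
  t = 9.5000: term = 182.559263
  t = 10.0000: term = 7848.587958
Convexity = (1/P) * sum = 9214.161592 / 119.841595 = 76.886173

Answer: Convexity = 76.8862


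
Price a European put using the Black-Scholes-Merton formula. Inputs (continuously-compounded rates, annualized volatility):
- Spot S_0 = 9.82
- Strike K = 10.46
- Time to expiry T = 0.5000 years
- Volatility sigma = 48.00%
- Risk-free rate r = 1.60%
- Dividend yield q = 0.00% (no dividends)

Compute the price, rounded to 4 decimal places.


Answer: Price = 1.6569

Derivation:
d1 = (ln(S/K) + (r - q + 0.5*sigma^2) * T) / (sigma * sqrt(T)) = 0.00725569
d2 = d1 - sigma * sqrt(T) = -0.33215556
exp(-rT) = 0.99203191; exp(-qT) = 1.00000000
P = K * exp(-rT) * N(-d2) - S_0 * exp(-qT) * N(-d1)
N(-d1) = 0.49710542; N(-d2) = 0.63011410
P = 10.4600 * 0.99203191 * 0.63011410 - 9.8200 * 1.00000000 * 0.49710542 = 1.6569
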